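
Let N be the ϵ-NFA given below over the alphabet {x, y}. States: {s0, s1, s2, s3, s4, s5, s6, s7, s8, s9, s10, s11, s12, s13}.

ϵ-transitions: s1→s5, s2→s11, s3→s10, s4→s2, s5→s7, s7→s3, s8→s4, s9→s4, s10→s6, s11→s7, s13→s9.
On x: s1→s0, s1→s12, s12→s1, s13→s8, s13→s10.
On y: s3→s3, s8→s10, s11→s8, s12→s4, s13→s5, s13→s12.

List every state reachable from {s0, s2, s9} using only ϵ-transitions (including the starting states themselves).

{s0, s2, s3, s4, s6, s7, s9, s10, s11}

Start with {s0, s2, s9}.
From s2 via ϵ: add s11.
From s9 via ϵ: add s4.
From s11 via ϵ: add s7.
From s7 via ϵ: add s3.
From s3 via ϵ: add s10.
From s10 via ϵ: add s6.
No new states can be added; the closed set is {s0, s2, s3, s4, s6, s7, s9, s10, s11}.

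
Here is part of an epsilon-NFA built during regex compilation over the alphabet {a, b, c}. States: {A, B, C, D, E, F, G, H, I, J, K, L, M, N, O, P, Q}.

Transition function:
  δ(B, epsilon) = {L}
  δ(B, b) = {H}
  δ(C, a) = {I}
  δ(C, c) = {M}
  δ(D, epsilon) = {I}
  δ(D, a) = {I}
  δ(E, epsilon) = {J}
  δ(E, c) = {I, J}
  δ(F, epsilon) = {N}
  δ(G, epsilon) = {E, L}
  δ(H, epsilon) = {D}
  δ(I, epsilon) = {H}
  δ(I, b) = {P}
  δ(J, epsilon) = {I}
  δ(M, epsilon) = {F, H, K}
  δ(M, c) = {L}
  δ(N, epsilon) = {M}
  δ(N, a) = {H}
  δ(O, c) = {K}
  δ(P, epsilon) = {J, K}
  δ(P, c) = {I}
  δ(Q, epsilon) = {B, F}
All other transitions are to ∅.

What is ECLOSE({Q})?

Start with {Q}.
From Q via epsilon: add B, F.
From B via epsilon: add L.
From F via epsilon: add N.
From N via epsilon: add M.
From M via epsilon: add H, K.
From H via epsilon: add D.
From D via epsilon: add I.
No new states can be added; the closed set is {B, D, F, H, I, K, L, M, N, Q}.

{B, D, F, H, I, K, L, M, N, Q}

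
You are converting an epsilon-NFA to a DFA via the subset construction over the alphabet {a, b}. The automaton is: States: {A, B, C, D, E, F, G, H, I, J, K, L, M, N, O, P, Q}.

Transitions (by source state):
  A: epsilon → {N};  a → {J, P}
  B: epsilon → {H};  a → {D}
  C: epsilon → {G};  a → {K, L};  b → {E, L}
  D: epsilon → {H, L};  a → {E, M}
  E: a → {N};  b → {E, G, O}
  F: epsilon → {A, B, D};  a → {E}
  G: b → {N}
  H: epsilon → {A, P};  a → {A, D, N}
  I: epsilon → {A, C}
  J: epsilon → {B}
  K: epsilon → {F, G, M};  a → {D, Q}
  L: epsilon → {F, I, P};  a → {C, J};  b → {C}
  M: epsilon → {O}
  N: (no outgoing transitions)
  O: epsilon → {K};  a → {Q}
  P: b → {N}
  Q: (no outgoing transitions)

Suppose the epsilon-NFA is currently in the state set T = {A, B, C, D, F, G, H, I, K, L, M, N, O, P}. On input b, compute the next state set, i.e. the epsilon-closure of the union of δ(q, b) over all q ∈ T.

{A, B, C, D, E, F, G, H, I, L, N, P}

C on b → {E, L}.
G on b → {N}.
L on b → {C}.
P on b → {N}.
No b-transition from A, B, D, F, H, I, K, M, N, O.
Union after reading b: {C, E, L, N}.
Now take the epsilon-closure:
From C via epsilon: add G.
From L via epsilon: add F, I, P.
From F via epsilon: add A, B, D.
From B via epsilon: add H.
No new states can be added; the closed set is {A, B, C, D, E, F, G, H, I, L, N, P}.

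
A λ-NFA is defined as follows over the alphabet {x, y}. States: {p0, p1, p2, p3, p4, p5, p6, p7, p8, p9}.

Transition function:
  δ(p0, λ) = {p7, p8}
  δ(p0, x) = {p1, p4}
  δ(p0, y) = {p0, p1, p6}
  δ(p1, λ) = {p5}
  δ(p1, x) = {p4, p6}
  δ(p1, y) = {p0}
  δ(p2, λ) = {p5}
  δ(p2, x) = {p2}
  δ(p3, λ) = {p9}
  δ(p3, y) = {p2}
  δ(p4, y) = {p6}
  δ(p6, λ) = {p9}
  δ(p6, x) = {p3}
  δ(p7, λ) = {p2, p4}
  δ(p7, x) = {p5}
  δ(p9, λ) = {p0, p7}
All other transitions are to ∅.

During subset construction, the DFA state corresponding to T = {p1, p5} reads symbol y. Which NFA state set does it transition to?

p1 on y → {p0}.
No y-transition from p5.
Union after reading y: {p0}.
Now take the λ-closure:
From p0 via λ: add p7, p8.
From p7 via λ: add p2, p4.
From p2 via λ: add p5.
No new states can be added; the closed set is {p0, p2, p4, p5, p7, p8}.

{p0, p2, p4, p5, p7, p8}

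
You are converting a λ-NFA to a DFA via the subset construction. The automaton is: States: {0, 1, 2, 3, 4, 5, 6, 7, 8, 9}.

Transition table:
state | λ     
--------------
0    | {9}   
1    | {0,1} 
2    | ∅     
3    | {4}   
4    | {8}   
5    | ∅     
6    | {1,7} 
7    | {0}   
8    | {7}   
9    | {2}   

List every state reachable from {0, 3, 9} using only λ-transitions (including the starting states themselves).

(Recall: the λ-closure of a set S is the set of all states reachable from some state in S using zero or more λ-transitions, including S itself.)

{0, 2, 3, 4, 7, 8, 9}

Start with {0, 3, 9}.
From 3 via λ: add 4.
From 9 via λ: add 2.
From 4 via λ: add 8.
From 8 via λ: add 7.
No new states can be added; the closed set is {0, 2, 3, 4, 7, 8, 9}.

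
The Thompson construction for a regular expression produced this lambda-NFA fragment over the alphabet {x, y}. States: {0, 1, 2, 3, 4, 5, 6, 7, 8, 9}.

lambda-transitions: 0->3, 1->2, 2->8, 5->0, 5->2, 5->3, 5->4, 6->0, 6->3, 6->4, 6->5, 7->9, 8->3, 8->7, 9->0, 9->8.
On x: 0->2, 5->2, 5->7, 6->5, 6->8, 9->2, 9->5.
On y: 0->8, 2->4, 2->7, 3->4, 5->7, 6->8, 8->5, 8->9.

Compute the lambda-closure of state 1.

Start with {1}.
From 1 via lambda: add 2.
From 2 via lambda: add 8.
From 8 via lambda: add 3, 7.
From 7 via lambda: add 9.
From 9 via lambda: add 0.
No new states can be added; the closed set is {0, 1, 2, 3, 7, 8, 9}.

{0, 1, 2, 3, 7, 8, 9}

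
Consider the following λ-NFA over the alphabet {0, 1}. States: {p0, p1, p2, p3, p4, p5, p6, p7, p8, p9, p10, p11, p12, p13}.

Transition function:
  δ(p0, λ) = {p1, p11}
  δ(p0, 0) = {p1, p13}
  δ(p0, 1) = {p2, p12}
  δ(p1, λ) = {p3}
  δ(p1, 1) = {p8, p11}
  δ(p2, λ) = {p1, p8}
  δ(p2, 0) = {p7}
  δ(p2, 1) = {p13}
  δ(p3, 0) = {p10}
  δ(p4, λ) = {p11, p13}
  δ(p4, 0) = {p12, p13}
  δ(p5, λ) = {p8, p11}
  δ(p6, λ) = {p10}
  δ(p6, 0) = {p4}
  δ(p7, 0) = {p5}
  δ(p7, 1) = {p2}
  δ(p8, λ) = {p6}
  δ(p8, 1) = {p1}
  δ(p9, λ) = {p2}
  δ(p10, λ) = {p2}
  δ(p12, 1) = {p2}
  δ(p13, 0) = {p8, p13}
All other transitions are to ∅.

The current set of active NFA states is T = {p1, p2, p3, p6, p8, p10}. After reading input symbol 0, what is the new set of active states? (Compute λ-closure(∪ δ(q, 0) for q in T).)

p2 on 0 → {p7}.
p3 on 0 → {p10}.
p6 on 0 → {p4}.
No 0-transition from p1, p8, p10.
Union after reading 0: {p4, p7, p10}.
Now take the λ-closure:
From p4 via λ: add p11, p13.
From p10 via λ: add p2.
From p2 via λ: add p1, p8.
From p1 via λ: add p3.
From p8 via λ: add p6.
No new states can be added; the closed set is {p1, p2, p3, p4, p6, p7, p8, p10, p11, p13}.

{p1, p2, p3, p4, p6, p7, p8, p10, p11, p13}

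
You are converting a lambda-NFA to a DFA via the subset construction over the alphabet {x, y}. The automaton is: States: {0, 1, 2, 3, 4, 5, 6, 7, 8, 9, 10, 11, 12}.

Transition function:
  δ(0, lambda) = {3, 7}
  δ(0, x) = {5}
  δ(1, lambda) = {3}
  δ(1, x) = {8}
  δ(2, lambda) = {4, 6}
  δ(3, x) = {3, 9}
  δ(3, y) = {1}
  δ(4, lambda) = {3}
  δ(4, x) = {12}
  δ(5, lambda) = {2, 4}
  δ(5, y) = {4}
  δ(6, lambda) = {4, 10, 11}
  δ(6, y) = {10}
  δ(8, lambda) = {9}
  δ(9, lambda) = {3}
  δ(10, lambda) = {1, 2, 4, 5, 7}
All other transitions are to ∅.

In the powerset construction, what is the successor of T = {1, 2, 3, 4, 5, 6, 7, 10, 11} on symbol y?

3 on y → {1}.
5 on y → {4}.
6 on y → {10}.
No y-transition from 1, 2, 4, 7, 10, 11.
Union after reading y: {1, 4, 10}.
Now take the lambda-closure:
From 1 via lambda: add 3.
From 10 via lambda: add 2, 5, 7.
From 2 via lambda: add 6.
From 6 via lambda: add 11.
No new states can be added; the closed set is {1, 2, 3, 4, 5, 6, 7, 10, 11}.

{1, 2, 3, 4, 5, 6, 7, 10, 11}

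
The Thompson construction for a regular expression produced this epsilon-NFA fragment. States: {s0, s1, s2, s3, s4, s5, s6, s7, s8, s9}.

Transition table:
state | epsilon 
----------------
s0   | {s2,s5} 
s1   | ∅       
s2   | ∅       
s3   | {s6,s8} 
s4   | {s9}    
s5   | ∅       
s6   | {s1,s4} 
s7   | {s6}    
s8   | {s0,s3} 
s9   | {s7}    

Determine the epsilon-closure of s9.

{s1, s4, s6, s7, s9}

Start with {s9}.
From s9 via epsilon: add s7.
From s7 via epsilon: add s6.
From s6 via epsilon: add s1, s4.
No new states can be added; the closed set is {s1, s4, s6, s7, s9}.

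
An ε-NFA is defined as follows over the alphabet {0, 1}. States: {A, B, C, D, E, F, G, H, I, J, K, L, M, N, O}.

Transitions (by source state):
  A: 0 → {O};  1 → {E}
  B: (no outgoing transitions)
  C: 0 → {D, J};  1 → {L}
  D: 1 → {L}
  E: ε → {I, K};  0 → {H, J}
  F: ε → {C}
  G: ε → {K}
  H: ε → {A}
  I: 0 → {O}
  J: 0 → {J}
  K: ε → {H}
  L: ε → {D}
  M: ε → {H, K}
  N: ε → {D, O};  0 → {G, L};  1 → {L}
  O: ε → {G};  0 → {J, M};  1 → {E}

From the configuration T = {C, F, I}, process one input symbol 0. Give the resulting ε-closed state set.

C on 0 → {D, J}.
I on 0 → {O}.
No 0-transition from F.
Union after reading 0: {D, J, O}.
Now take the ε-closure:
From O via ε: add G.
From G via ε: add K.
From K via ε: add H.
From H via ε: add A.
No new states can be added; the closed set is {A, D, G, H, J, K, O}.

{A, D, G, H, J, K, O}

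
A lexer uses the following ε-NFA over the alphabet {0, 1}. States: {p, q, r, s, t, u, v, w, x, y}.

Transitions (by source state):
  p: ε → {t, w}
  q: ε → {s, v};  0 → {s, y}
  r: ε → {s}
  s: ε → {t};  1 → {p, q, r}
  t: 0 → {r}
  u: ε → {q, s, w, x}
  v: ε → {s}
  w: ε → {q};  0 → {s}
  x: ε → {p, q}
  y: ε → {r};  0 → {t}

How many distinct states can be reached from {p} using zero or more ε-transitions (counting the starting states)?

Start with {p}.
From p via ε: add t, w.
From w via ε: add q.
From q via ε: add s, v.
ε-closure = {p, q, s, t, v, w}, which has 6 states.

6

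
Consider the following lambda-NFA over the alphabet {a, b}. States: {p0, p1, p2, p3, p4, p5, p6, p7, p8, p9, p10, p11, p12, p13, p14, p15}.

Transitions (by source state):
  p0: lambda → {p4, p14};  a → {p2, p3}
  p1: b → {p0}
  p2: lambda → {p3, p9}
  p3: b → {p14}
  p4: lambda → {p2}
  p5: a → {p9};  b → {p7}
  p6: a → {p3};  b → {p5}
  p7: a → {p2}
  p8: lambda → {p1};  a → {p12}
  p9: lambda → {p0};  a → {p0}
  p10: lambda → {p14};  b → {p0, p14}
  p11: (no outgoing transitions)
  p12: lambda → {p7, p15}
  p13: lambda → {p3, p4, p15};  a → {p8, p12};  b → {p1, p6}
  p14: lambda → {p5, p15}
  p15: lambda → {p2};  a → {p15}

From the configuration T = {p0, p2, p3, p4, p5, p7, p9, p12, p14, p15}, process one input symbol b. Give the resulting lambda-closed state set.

p3 on b → {p14}.
p5 on b → {p7}.
No b-transition from p0, p2, p4, p7, p9, p12, p14, p15.
Union after reading b: {p7, p14}.
Now take the lambda-closure:
From p14 via lambda: add p5, p15.
From p15 via lambda: add p2.
From p2 via lambda: add p3, p9.
From p9 via lambda: add p0.
From p0 via lambda: add p4.
No new states can be added; the closed set is {p0, p2, p3, p4, p5, p7, p9, p14, p15}.

{p0, p2, p3, p4, p5, p7, p9, p14, p15}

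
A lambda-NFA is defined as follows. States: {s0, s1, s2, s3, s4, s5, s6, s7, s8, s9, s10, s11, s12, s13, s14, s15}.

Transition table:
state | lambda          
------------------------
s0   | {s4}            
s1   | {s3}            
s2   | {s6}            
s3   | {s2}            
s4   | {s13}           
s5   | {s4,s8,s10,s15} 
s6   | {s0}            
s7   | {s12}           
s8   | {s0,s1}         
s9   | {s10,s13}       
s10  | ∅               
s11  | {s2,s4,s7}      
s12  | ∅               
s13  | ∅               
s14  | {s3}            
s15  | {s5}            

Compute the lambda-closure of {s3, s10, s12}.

Start with {s3, s10, s12}.
From s3 via lambda: add s2.
From s2 via lambda: add s6.
From s6 via lambda: add s0.
From s0 via lambda: add s4.
From s4 via lambda: add s13.
No new states can be added; the closed set is {s0, s2, s3, s4, s6, s10, s12, s13}.

{s0, s2, s3, s4, s6, s10, s12, s13}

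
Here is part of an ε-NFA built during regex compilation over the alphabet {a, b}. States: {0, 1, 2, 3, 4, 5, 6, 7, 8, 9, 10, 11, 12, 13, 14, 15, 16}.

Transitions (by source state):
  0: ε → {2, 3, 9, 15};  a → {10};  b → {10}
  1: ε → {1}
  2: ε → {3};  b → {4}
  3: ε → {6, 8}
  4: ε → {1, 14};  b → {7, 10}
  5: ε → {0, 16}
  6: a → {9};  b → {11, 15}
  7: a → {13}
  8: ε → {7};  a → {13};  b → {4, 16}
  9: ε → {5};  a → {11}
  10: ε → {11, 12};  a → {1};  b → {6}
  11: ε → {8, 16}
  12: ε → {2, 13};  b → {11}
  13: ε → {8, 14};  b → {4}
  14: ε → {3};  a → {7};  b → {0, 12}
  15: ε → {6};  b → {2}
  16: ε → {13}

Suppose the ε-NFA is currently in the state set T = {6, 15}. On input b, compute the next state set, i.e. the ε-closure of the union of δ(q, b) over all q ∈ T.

6 on b → {11, 15}.
15 on b → {2}.
Union after reading b: {2, 11, 15}.
Now take the ε-closure:
From 2 via ε: add 3.
From 11 via ε: add 8, 16.
From 15 via ε: add 6.
From 8 via ε: add 7.
From 16 via ε: add 13.
From 13 via ε: add 14.
No new states can be added; the closed set is {2, 3, 6, 7, 8, 11, 13, 14, 15, 16}.

{2, 3, 6, 7, 8, 11, 13, 14, 15, 16}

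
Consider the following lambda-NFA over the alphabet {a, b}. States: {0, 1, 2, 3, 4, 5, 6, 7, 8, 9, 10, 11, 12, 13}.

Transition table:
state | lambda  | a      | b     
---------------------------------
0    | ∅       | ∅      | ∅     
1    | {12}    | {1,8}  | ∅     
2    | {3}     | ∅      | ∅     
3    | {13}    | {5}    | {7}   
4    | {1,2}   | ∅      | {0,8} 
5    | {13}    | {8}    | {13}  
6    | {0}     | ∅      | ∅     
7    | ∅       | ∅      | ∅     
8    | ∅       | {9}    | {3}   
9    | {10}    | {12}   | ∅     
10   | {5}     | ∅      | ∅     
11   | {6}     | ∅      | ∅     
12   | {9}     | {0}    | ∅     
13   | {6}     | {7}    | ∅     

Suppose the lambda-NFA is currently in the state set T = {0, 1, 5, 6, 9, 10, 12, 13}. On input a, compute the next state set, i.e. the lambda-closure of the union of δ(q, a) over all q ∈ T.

{0, 1, 5, 6, 7, 8, 9, 10, 12, 13}

1 on a → {1, 8}.
5 on a → {8}.
9 on a → {12}.
12 on a → {0}.
13 on a → {7}.
No a-transition from 0, 6, 10.
Union after reading a: {0, 1, 7, 8, 12}.
Now take the lambda-closure:
From 12 via lambda: add 9.
From 9 via lambda: add 10.
From 10 via lambda: add 5.
From 5 via lambda: add 13.
From 13 via lambda: add 6.
No new states can be added; the closed set is {0, 1, 5, 6, 7, 8, 9, 10, 12, 13}.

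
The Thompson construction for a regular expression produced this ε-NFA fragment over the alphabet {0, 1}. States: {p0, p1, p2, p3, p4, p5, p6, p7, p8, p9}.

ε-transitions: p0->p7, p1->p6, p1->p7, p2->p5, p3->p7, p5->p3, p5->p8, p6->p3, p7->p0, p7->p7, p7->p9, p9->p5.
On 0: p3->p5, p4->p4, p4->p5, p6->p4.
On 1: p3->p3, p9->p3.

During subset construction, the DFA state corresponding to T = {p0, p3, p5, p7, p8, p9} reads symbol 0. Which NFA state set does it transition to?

{p0, p3, p5, p7, p8, p9}

p3 on 0 → {p5}.
No 0-transition from p0, p5, p7, p8, p9.
Union after reading 0: {p5}.
Now take the ε-closure:
From p5 via ε: add p3, p8.
From p3 via ε: add p7.
From p7 via ε: add p0, p9.
No new states can be added; the closed set is {p0, p3, p5, p7, p8, p9}.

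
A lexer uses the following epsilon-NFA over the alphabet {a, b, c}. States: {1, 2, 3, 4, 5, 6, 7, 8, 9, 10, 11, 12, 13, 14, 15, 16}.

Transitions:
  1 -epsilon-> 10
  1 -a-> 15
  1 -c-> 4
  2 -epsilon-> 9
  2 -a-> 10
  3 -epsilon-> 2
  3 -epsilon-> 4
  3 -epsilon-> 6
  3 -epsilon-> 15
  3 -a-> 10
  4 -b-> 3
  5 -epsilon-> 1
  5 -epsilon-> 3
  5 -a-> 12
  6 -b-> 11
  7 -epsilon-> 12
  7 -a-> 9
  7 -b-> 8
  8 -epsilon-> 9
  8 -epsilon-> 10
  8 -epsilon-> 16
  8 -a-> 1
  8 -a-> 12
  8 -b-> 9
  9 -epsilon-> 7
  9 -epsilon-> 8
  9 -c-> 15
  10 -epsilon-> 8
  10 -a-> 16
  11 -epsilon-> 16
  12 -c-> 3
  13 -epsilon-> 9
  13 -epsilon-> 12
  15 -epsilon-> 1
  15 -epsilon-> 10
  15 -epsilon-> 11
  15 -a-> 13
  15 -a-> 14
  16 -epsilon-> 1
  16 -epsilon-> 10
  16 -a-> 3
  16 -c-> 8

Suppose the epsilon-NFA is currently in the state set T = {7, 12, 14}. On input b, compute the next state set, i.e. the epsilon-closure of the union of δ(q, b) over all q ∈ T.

{1, 7, 8, 9, 10, 12, 16}

7 on b → {8}.
No b-transition from 12, 14.
Union after reading b: {8}.
Now take the epsilon-closure:
From 8 via epsilon: add 9, 10, 16.
From 9 via epsilon: add 7.
From 16 via epsilon: add 1.
From 7 via epsilon: add 12.
No new states can be added; the closed set is {1, 7, 8, 9, 10, 12, 16}.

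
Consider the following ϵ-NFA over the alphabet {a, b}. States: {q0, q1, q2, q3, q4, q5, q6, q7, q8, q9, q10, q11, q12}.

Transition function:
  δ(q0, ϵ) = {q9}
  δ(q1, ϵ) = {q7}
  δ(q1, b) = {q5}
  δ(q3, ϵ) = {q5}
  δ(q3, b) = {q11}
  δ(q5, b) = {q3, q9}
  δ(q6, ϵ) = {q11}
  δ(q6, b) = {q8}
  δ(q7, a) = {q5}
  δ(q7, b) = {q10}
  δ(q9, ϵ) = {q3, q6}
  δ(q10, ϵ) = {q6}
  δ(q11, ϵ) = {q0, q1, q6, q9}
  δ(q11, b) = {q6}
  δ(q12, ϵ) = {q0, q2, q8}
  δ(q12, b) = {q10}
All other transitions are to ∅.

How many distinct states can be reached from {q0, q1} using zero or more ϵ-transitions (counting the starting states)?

Start with {q0, q1}.
From q0 via ϵ: add q9.
From q1 via ϵ: add q7.
From q9 via ϵ: add q3, q6.
From q3 via ϵ: add q5.
From q6 via ϵ: add q11.
ϵ-closure = {q0, q1, q3, q5, q6, q7, q9, q11}, which has 8 states.

8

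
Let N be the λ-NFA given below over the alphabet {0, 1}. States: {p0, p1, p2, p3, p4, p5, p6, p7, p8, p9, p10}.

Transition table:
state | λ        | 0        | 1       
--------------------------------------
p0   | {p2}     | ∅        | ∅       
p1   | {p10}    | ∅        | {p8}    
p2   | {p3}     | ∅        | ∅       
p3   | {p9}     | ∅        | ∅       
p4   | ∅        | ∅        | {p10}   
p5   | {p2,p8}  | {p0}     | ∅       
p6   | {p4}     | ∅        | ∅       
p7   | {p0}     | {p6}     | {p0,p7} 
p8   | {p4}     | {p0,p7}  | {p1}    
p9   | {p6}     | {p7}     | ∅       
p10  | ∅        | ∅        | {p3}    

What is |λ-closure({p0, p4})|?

6

Start with {p0, p4}.
From p0 via λ: add p2.
From p2 via λ: add p3.
From p3 via λ: add p9.
From p9 via λ: add p6.
λ-closure = {p0, p2, p3, p4, p6, p9}, which has 6 states.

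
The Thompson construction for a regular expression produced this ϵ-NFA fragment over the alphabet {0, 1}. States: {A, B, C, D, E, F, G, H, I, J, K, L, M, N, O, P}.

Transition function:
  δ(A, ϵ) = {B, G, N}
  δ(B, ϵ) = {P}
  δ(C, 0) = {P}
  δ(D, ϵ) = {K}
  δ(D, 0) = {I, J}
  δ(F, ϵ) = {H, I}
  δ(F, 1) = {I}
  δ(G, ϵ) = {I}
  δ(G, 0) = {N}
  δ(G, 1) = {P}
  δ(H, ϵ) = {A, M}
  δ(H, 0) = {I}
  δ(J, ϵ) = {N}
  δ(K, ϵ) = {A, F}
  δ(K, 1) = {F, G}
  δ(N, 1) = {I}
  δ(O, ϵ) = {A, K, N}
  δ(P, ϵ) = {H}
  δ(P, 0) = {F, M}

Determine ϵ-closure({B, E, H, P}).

Start with {B, E, H, P}.
From H via ϵ: add A, M.
From A via ϵ: add G, N.
From G via ϵ: add I.
No new states can be added; the closed set is {A, B, E, G, H, I, M, N, P}.

{A, B, E, G, H, I, M, N, P}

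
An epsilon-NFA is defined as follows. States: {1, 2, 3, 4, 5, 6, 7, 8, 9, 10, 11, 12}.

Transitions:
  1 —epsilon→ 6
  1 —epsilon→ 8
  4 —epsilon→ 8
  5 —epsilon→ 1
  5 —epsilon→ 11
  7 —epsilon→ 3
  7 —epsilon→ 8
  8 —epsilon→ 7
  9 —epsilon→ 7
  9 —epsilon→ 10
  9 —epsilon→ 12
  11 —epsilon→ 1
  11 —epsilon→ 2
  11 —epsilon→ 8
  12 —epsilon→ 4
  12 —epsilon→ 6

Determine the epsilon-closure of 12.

Start with {12}.
From 12 via epsilon: add 4, 6.
From 4 via epsilon: add 8.
From 8 via epsilon: add 7.
From 7 via epsilon: add 3.
No new states can be added; the closed set is {3, 4, 6, 7, 8, 12}.

{3, 4, 6, 7, 8, 12}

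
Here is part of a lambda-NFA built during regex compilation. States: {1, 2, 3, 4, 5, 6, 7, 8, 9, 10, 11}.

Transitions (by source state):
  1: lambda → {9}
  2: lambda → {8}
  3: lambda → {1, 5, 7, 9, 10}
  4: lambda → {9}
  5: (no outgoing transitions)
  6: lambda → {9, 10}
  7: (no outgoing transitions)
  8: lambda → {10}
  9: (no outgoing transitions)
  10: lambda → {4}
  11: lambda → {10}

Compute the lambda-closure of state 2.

{2, 4, 8, 9, 10}

Start with {2}.
From 2 via lambda: add 8.
From 8 via lambda: add 10.
From 10 via lambda: add 4.
From 4 via lambda: add 9.
No new states can be added; the closed set is {2, 4, 8, 9, 10}.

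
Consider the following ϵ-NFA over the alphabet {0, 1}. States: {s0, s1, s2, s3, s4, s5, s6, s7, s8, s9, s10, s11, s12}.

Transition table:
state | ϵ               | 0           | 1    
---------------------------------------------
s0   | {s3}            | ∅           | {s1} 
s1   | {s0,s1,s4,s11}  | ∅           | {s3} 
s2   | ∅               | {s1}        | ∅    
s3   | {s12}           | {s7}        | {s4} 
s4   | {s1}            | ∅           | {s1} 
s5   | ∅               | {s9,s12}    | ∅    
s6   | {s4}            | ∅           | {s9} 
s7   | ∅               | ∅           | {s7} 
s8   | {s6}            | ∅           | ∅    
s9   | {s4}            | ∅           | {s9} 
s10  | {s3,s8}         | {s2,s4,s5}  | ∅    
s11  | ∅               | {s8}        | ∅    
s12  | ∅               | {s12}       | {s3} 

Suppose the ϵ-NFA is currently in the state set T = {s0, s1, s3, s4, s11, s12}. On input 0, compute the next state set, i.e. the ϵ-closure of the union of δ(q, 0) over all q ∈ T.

s3 on 0 → {s7}.
s11 on 0 → {s8}.
s12 on 0 → {s12}.
No 0-transition from s0, s1, s4.
Union after reading 0: {s7, s8, s12}.
Now take the ϵ-closure:
From s8 via ϵ: add s6.
From s6 via ϵ: add s4.
From s4 via ϵ: add s1.
From s1 via ϵ: add s0, s11.
From s0 via ϵ: add s3.
No new states can be added; the closed set is {s0, s1, s3, s4, s6, s7, s8, s11, s12}.

{s0, s1, s3, s4, s6, s7, s8, s11, s12}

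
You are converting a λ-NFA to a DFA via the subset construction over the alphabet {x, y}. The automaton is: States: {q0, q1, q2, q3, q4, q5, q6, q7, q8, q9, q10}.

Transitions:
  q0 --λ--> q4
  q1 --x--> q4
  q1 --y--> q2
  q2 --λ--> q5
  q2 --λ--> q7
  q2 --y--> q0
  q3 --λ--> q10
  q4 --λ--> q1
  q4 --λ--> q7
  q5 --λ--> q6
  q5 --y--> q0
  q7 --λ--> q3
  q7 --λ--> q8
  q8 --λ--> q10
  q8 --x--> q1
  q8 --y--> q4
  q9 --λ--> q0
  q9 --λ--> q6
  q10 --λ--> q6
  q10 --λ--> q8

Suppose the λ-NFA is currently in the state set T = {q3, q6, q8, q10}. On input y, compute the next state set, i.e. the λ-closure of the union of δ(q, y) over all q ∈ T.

q8 on y → {q4}.
No y-transition from q3, q6, q10.
Union after reading y: {q4}.
Now take the λ-closure:
From q4 via λ: add q1, q7.
From q7 via λ: add q3, q8.
From q3 via λ: add q10.
From q10 via λ: add q6.
No new states can be added; the closed set is {q1, q3, q4, q6, q7, q8, q10}.

{q1, q3, q4, q6, q7, q8, q10}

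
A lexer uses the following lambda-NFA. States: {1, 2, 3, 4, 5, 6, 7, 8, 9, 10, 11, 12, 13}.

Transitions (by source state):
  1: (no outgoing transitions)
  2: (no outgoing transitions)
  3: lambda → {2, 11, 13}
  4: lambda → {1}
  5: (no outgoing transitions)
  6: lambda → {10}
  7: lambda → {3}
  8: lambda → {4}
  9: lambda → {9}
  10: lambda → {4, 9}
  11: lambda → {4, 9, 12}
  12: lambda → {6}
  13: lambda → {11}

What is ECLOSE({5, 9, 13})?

{1, 4, 5, 6, 9, 10, 11, 12, 13}

Start with {5, 9, 13}.
From 13 via lambda: add 11.
From 11 via lambda: add 4, 12.
From 4 via lambda: add 1.
From 12 via lambda: add 6.
From 6 via lambda: add 10.
No new states can be added; the closed set is {1, 4, 5, 6, 9, 10, 11, 12, 13}.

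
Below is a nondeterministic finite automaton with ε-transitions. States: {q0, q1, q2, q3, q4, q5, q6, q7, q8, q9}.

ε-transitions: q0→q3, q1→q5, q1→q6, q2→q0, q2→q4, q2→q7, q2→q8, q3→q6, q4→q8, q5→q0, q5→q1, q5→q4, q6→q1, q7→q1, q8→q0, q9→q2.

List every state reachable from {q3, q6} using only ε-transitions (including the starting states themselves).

Start with {q3, q6}.
From q6 via ε: add q1.
From q1 via ε: add q5.
From q5 via ε: add q0, q4.
From q4 via ε: add q8.
No new states can be added; the closed set is {q0, q1, q3, q4, q5, q6, q8}.

{q0, q1, q3, q4, q5, q6, q8}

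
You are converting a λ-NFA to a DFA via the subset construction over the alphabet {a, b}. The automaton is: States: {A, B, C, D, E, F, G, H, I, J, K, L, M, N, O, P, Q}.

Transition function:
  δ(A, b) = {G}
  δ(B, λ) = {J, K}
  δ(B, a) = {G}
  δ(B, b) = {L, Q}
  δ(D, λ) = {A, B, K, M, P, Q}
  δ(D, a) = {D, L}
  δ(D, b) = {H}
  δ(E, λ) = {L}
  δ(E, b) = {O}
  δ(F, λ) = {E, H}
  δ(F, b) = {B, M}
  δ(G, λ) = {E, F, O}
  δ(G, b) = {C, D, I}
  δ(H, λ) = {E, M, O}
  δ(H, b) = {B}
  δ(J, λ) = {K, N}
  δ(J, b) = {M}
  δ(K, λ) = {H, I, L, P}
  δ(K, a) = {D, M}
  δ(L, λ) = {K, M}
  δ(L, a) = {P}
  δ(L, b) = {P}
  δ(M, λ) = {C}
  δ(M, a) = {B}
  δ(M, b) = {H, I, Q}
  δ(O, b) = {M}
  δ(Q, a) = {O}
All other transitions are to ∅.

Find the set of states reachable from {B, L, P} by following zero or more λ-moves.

Start with {B, L, P}.
From B via λ: add J, K.
From L via λ: add M.
From J via λ: add N.
From K via λ: add H, I.
From M via λ: add C.
From H via λ: add E, O.
No new states can be added; the closed set is {B, C, E, H, I, J, K, L, M, N, O, P}.

{B, C, E, H, I, J, K, L, M, N, O, P}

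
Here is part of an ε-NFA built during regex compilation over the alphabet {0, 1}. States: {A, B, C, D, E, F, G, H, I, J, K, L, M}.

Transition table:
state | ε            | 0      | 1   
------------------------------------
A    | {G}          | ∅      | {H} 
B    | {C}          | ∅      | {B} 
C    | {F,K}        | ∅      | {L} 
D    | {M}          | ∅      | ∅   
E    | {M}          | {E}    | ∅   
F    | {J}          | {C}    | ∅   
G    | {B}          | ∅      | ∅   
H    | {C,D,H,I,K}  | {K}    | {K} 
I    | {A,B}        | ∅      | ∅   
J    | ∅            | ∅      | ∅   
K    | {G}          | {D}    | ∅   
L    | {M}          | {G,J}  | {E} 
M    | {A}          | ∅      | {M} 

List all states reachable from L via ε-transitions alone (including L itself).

Start with {L}.
From L via ε: add M.
From M via ε: add A.
From A via ε: add G.
From G via ε: add B.
From B via ε: add C.
From C via ε: add F, K.
From F via ε: add J.
No new states can be added; the closed set is {A, B, C, F, G, J, K, L, M}.

{A, B, C, F, G, J, K, L, M}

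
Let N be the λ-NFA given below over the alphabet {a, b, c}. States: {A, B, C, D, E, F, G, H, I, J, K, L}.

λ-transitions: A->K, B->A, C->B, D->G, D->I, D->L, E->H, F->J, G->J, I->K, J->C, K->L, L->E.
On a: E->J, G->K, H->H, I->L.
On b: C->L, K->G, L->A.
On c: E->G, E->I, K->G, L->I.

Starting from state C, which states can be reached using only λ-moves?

{A, B, C, E, H, K, L}

Start with {C}.
From C via λ: add B.
From B via λ: add A.
From A via λ: add K.
From K via λ: add L.
From L via λ: add E.
From E via λ: add H.
No new states can be added; the closed set is {A, B, C, E, H, K, L}.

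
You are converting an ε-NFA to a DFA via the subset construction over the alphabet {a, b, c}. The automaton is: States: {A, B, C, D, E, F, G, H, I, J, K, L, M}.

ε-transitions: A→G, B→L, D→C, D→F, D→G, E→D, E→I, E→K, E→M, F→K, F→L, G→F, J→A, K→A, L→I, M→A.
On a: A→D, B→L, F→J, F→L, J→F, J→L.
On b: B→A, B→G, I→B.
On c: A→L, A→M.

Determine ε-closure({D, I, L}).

{A, C, D, F, G, I, K, L}

Start with {D, I, L}.
From D via ε: add C, F, G.
From F via ε: add K.
From K via ε: add A.
No new states can be added; the closed set is {A, C, D, F, G, I, K, L}.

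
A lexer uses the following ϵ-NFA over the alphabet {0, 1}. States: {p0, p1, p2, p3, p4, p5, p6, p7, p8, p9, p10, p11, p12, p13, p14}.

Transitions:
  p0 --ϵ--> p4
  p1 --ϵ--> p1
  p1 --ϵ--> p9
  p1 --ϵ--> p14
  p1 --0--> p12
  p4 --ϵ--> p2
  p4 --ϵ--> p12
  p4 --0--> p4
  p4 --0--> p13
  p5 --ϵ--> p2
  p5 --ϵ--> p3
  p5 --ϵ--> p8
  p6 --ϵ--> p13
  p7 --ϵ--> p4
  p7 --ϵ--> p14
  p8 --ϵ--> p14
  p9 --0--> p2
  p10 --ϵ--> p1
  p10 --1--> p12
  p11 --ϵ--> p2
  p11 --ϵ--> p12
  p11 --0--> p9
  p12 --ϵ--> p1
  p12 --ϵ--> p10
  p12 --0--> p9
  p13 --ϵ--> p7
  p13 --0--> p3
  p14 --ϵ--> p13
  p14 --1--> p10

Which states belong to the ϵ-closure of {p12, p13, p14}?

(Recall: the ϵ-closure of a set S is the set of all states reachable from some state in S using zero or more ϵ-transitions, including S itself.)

{p1, p2, p4, p7, p9, p10, p12, p13, p14}

Start with {p12, p13, p14}.
From p12 via ϵ: add p1, p10.
From p13 via ϵ: add p7.
From p1 via ϵ: add p9.
From p7 via ϵ: add p4.
From p4 via ϵ: add p2.
No new states can be added; the closed set is {p1, p2, p4, p7, p9, p10, p12, p13, p14}.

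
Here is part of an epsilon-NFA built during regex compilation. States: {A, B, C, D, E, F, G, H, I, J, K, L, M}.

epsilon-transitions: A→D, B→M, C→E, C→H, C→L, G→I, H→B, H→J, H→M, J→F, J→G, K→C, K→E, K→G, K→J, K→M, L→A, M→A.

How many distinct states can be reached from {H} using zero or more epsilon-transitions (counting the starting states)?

9

Start with {H}.
From H via epsilon: add B, J, M.
From J via epsilon: add F, G.
From M via epsilon: add A.
From A via epsilon: add D.
From G via epsilon: add I.
epsilon-closure = {A, B, D, F, G, H, I, J, M}, which has 9 states.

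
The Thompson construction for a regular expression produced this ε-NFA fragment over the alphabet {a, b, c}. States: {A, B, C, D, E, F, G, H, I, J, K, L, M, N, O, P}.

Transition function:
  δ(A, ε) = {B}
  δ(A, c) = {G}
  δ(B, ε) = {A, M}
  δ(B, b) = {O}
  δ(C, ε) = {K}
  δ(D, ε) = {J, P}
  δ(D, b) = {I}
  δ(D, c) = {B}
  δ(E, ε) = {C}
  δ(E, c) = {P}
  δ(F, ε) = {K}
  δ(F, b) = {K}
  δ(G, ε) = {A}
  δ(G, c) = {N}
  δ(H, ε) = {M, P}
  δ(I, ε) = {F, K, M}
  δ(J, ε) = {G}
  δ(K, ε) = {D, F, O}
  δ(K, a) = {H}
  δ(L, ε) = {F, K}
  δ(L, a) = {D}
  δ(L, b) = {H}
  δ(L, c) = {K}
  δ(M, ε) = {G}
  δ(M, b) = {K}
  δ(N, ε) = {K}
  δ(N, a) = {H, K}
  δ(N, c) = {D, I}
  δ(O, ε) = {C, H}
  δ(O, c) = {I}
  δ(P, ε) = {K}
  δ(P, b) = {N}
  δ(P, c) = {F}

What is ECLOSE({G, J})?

{A, B, G, J, M}

Start with {G, J}.
From G via ε: add A.
From A via ε: add B.
From B via ε: add M.
No new states can be added; the closed set is {A, B, G, J, M}.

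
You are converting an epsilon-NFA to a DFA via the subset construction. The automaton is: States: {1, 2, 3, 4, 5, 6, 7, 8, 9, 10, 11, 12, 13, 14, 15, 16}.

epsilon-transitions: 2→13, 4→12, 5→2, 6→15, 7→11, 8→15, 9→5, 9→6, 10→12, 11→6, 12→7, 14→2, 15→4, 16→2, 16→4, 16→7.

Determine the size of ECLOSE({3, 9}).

Start with {3, 9}.
From 9 via epsilon: add 5, 6.
From 5 via epsilon: add 2.
From 6 via epsilon: add 15.
From 2 via epsilon: add 13.
From 15 via epsilon: add 4.
From 4 via epsilon: add 12.
From 12 via epsilon: add 7.
From 7 via epsilon: add 11.
epsilon-closure = {2, 3, 4, 5, 6, 7, 9, 11, 12, 13, 15}, which has 11 states.

11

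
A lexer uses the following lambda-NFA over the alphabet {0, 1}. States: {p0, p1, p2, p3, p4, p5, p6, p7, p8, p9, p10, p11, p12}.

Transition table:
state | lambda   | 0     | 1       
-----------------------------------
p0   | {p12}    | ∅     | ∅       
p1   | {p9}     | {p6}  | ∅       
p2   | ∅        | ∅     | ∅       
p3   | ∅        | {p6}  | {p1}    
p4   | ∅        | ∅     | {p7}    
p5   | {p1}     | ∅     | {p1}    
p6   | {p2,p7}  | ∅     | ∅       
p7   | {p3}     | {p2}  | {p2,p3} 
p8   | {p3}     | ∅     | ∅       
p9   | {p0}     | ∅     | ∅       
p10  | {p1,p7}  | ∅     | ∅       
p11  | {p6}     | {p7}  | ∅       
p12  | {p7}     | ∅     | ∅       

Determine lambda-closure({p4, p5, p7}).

Start with {p4, p5, p7}.
From p5 via lambda: add p1.
From p7 via lambda: add p3.
From p1 via lambda: add p9.
From p9 via lambda: add p0.
From p0 via lambda: add p12.
No new states can be added; the closed set is {p0, p1, p3, p4, p5, p7, p9, p12}.

{p0, p1, p3, p4, p5, p7, p9, p12}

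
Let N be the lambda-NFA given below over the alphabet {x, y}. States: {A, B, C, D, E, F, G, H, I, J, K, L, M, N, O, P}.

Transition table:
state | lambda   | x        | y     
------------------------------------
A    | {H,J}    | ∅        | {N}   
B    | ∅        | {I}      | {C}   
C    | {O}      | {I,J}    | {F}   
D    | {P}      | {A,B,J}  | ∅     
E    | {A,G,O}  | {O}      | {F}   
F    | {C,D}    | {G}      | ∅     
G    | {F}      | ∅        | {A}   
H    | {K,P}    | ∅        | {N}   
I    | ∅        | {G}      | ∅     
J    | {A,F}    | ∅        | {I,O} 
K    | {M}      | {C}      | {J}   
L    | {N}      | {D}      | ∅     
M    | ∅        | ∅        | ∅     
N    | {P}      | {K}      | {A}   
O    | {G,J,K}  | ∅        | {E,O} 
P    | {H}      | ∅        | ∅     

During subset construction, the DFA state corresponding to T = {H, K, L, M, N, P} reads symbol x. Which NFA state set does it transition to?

K on x → {C}.
L on x → {D}.
N on x → {K}.
No x-transition from H, M, P.
Union after reading x: {C, D, K}.
Now take the lambda-closure:
From C via lambda: add O.
From D via lambda: add P.
From K via lambda: add M.
From O via lambda: add G, J.
From P via lambda: add H.
From G via lambda: add F.
From J via lambda: add A.
No new states can be added; the closed set is {A, C, D, F, G, H, J, K, M, O, P}.

{A, C, D, F, G, H, J, K, M, O, P}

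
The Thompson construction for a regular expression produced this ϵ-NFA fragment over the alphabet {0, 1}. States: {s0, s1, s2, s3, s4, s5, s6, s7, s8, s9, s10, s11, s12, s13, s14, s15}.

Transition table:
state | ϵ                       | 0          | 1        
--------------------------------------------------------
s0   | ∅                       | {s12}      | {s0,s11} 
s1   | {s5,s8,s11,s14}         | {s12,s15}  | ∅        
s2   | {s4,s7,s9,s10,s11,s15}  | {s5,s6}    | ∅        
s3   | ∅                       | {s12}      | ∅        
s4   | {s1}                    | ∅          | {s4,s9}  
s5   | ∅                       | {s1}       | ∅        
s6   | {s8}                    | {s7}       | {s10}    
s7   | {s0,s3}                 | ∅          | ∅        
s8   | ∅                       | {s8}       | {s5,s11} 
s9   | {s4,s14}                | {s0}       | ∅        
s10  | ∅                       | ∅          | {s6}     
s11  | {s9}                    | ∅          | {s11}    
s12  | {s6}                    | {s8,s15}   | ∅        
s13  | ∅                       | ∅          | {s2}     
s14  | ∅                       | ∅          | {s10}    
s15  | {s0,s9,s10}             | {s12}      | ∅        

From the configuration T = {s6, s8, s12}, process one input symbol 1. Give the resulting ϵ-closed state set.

s6 on 1 → {s10}.
s8 on 1 → {s5, s11}.
No 1-transition from s12.
Union after reading 1: {s5, s10, s11}.
Now take the ϵ-closure:
From s11 via ϵ: add s9.
From s9 via ϵ: add s4, s14.
From s4 via ϵ: add s1.
From s1 via ϵ: add s8.
No new states can be added; the closed set is {s1, s4, s5, s8, s9, s10, s11, s14}.

{s1, s4, s5, s8, s9, s10, s11, s14}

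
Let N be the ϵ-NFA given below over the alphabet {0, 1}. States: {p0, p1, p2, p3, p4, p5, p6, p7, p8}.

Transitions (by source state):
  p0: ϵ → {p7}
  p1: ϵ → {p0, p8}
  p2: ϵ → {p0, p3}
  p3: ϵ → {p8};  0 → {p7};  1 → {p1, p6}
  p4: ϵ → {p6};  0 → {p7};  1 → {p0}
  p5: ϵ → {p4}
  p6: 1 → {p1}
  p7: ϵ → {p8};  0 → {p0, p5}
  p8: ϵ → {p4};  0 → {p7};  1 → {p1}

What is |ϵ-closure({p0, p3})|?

Start with {p0, p3}.
From p0 via ϵ: add p7.
From p3 via ϵ: add p8.
From p8 via ϵ: add p4.
From p4 via ϵ: add p6.
ϵ-closure = {p0, p3, p4, p6, p7, p8}, which has 6 states.

6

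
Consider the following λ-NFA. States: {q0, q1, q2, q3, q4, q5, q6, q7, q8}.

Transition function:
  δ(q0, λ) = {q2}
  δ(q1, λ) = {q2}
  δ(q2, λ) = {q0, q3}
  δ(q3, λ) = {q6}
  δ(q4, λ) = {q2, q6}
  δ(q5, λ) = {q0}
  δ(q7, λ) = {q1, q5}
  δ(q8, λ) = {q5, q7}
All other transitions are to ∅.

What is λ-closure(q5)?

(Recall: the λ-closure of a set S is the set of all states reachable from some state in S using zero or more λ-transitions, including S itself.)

Start with {q5}.
From q5 via λ: add q0.
From q0 via λ: add q2.
From q2 via λ: add q3.
From q3 via λ: add q6.
No new states can be added; the closed set is {q0, q2, q3, q5, q6}.

{q0, q2, q3, q5, q6}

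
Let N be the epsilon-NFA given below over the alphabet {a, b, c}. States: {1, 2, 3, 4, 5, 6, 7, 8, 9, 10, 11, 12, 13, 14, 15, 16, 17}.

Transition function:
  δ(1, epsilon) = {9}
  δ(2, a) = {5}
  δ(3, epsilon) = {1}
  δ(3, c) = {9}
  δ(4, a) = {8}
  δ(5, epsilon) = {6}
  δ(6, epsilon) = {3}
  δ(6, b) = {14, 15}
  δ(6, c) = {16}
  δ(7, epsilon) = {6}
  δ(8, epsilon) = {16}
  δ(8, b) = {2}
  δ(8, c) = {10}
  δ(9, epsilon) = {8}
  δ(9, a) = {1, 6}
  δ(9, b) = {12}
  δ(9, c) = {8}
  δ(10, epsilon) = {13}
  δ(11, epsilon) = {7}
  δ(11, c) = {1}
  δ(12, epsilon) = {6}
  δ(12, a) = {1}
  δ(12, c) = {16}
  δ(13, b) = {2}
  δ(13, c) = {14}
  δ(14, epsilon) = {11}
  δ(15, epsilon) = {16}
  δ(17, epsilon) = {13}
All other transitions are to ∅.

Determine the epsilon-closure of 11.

{1, 3, 6, 7, 8, 9, 11, 16}

Start with {11}.
From 11 via epsilon: add 7.
From 7 via epsilon: add 6.
From 6 via epsilon: add 3.
From 3 via epsilon: add 1.
From 1 via epsilon: add 9.
From 9 via epsilon: add 8.
From 8 via epsilon: add 16.
No new states can be added; the closed set is {1, 3, 6, 7, 8, 9, 11, 16}.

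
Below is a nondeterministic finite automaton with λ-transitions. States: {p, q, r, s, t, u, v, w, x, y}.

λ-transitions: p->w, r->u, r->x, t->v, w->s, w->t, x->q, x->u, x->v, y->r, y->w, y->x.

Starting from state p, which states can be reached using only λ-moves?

Start with {p}.
From p via λ: add w.
From w via λ: add s, t.
From t via λ: add v.
No new states can be added; the closed set is {p, s, t, v, w}.

{p, s, t, v, w}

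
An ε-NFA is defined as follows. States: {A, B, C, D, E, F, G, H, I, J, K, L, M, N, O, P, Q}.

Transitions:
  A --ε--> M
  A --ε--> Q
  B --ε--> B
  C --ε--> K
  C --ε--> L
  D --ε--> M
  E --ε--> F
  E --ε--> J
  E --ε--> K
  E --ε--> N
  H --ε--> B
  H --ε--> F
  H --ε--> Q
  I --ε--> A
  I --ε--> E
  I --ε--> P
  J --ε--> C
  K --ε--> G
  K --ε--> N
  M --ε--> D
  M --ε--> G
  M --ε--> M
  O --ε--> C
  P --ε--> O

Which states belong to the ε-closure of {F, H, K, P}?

{B, C, F, G, H, K, L, N, O, P, Q}

Start with {F, H, K, P}.
From H via ε: add B, Q.
From K via ε: add G, N.
From P via ε: add O.
From O via ε: add C.
From C via ε: add L.
No new states can be added; the closed set is {B, C, F, G, H, K, L, N, O, P, Q}.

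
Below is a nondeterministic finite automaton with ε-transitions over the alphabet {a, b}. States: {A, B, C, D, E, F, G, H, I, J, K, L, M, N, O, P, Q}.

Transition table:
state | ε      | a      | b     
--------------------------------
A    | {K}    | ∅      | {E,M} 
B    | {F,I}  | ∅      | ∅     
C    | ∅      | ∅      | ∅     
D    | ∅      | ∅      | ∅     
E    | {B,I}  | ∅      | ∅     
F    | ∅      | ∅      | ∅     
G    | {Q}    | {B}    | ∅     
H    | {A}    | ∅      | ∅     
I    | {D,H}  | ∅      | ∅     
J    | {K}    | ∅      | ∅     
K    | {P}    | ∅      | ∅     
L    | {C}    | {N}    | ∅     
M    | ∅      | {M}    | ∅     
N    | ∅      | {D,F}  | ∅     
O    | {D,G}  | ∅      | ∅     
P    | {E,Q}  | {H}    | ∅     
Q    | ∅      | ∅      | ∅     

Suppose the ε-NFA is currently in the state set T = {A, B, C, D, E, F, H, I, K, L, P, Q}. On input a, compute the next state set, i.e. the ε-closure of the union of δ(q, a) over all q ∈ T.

L on a → {N}.
P on a → {H}.
No a-transition from A, B, C, D, E, F, H, I, K, Q.
Union after reading a: {H, N}.
Now take the ε-closure:
From H via ε: add A.
From A via ε: add K.
From K via ε: add P.
From P via ε: add E, Q.
From E via ε: add B, I.
From B via ε: add F.
From I via ε: add D.
No new states can be added; the closed set is {A, B, D, E, F, H, I, K, N, P, Q}.

{A, B, D, E, F, H, I, K, N, P, Q}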